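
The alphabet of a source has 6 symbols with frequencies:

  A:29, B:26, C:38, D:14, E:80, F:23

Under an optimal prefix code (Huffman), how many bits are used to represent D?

Huffman merges, smallest pair first:
combine D(14), F(23) → 37
combine B(26), A(29) → 55
combine 37, C(38) → 75
combine 55, 75 → 130
combine E(80), 130 → 210
The subtree containing D is merged 4 times, so code length = 4.

4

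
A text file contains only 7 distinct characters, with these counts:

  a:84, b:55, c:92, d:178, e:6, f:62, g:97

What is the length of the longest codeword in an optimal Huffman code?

Merge the two lowest-weight nodes at each step:
merge e(6) and b(55): 61
merge 61 and f(62): 123
merge a(84) and c(92): 176
merge g(97) and 123: 220
merge 176 and d(178): 354
merge 220 and 354: 574
The first pair merged (e, b) ends up deepest, at depth 4.

4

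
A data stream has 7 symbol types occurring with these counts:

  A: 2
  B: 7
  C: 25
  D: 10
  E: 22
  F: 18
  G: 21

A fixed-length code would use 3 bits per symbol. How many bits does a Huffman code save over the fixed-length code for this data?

40

Fixed-length: 3 bits × 105 symbols = 315 bits.
Huffman merges:
A(2) + B(7) → 9
9 + D(10) → 19
F(18) + 19 → 37
G(21) + E(22) → 43
C(25) + 37 → 62
43 + 62 → 105
Huffman total = 9 + 19 + 37 + 43 + 62 + 105 = 275 bits.
Saving = 315 − 275 = 40 bits.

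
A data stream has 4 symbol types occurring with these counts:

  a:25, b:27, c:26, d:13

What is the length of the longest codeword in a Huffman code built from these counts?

Merge the two lowest-weight nodes at each step:
merge d(13) and a(25): 38
merge c(26) and b(27): 53
merge 38 and 53: 91
Maximum depth reached is 2.

2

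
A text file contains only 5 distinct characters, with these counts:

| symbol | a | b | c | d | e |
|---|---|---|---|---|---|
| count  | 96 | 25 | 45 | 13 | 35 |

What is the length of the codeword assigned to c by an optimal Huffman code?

2

Build the tree from the bottom:
combine d(13), b(25) → 38
combine e(35), 38 → 73
combine c(45), 73 → 118
combine a(96), 118 → 214
c's leaf is at depth 2, giving a 2-bit codeword.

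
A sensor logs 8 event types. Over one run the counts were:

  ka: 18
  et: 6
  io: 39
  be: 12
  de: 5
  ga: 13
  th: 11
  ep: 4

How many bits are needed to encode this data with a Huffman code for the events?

Greedily combine the two least-frequent nodes:
combine ep(4), de(5) → 9
combine et(6), 9 → 15
combine th(11), be(12) → 23
combine ga(13), 15 → 28
combine ka(18), 23 → 41
combine 28, io(39) → 67
combine 41, 67 → 108
Each symbol's bit-cost is frequency × depth; summing gives 291 bits (equivalently 9 + 15 + 23 + 28 + 41 + 67 + 108).

291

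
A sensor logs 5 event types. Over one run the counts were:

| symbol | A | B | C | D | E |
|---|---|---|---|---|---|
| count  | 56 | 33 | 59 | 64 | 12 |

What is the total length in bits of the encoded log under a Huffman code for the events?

493

Greedily combine the two least-frequent nodes:
merge E(12) and B(33): 45
merge 45 and A(56): 101
merge C(59) and D(64): 123
merge 101 and 123: 224
Each symbol's bit-cost is frequency × depth; summing gives 493 bits (equivalently 45 + 101 + 123 + 224).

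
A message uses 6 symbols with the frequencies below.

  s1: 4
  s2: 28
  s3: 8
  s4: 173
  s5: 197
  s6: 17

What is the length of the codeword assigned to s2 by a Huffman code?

Build the tree from the bottom:
s1(4) + s3(8) → 12
12 + s6(17) → 29
s2(28) + 29 → 57
57 + s4(173) → 230
s5(197) + 230 → 427
s2 sits 3 levels below the root, so its codeword is 3 bits.

3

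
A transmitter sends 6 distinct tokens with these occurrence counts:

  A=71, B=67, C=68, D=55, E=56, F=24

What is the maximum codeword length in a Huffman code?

Merge the two lowest-weight nodes at each step:
F(24) + D(55) → 79
E(56) + B(67) → 123
C(68) + A(71) → 139
79 + 123 → 202
139 + 202 → 341
The rarest symbols sit at the bottom; the longest codeword is 3 bits.

3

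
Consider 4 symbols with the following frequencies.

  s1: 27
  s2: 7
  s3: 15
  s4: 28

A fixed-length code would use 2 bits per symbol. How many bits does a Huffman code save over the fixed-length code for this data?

6

Fixed-length: 2 bits × 77 symbols = 154 bits.
Huffman merges:
merge s2(7) and s3(15): 22
merge 22 and s1(27): 49
merge s4(28) and 49: 77
Huffman total = 22 + 49 + 77 = 148 bits.
Saving = 154 − 148 = 6 bits.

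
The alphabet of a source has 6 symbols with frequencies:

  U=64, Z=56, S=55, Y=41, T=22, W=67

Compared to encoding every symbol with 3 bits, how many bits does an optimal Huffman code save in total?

131

Fixed-length: 3 bits × 305 symbols = 915 bits.
Huffman merges:
T(22) + Y(41) → 63
S(55) + Z(56) → 111
63 + U(64) → 127
W(67) + 111 → 178
127 + 178 → 305
Huffman total = 63 + 111 + 127 + 178 + 305 = 784 bits.
Saving = 915 − 784 = 131 bits.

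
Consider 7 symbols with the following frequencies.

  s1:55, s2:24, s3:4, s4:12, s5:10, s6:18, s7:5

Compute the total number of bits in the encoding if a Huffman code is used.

Merge the two smallest weights repeatedly:
merge s3(4) and s7(5): 9
merge 9 and s5(10): 19
merge s4(12) and s6(18): 30
merge 19 and s2(24): 43
merge 30 and 43: 73
merge s1(55) and 73: 128
The encoded length is the sum of every internal node's weight: 9 + 19 + 30 + 43 + 73 + 128 = 302 bits.

302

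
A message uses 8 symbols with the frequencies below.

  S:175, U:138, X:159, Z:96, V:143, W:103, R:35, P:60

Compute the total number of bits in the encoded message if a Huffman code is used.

Build the Huffman tree bottom-up:
combine R(35), P(60) → 95
combine 95, Z(96) → 191
combine W(103), U(138) → 241
combine V(143), X(159) → 302
combine S(175), 191 → 366
combine 241, 302 → 543
combine 366, 543 → 909
The encoded length is the sum of every internal node's weight: 95 + 191 + 241 + 302 + 366 + 543 + 909 = 2647 bits.

2647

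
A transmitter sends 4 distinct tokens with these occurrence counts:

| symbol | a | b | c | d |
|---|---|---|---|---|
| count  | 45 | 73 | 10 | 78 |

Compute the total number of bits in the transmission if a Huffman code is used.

Build the Huffman tree bottom-up:
merge c(10) and a(45): 55
merge 55 and b(73): 128
merge d(78) and 128: 206
The encoded length is the sum of every internal node's weight: 55 + 128 + 206 = 389 bits.

389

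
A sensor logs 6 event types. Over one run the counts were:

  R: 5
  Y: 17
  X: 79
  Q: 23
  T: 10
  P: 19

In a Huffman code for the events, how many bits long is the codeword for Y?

3

Repeatedly merge the two smallest:
combine R(5), T(10) → 15
combine 15, Y(17) → 32
combine P(19), Q(23) → 42
combine 32, 42 → 74
combine 74, X(79) → 153
Y's leaf is at depth 3, giving a 3-bit codeword.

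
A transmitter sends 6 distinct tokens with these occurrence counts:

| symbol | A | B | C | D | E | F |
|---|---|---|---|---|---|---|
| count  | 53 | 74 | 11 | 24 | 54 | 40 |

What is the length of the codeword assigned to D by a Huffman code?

4

Build the tree from the bottom:
C(11) + D(24) → 35
35 + F(40) → 75
A(53) + E(54) → 107
B(74) + 75 → 149
107 + 149 → 256
D's leaf is at depth 4, giving a 4-bit codeword.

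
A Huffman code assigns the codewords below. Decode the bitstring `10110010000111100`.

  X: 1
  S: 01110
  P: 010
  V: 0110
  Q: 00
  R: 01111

XVPQRQ

Read left to right; each codeword is recognised as soon as it completes (prefix code):
  1→X | 0110→V | 010→P | 00→Q | 01111→R | 00→Q
Decoded message: XVPQRQ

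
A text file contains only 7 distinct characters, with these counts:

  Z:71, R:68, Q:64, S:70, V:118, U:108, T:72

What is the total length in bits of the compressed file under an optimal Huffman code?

1595

Greedily combine the two least-frequent nodes:
merge Q(64) and R(68): 132
merge S(70) and Z(71): 141
merge T(72) and U(108): 180
merge V(118) and 132: 250
merge 141 and 180: 321
merge 250 and 321: 571
Each symbol's bit-cost is frequency × depth; summing gives 1595 bits (equivalently 132 + 141 + 180 + 250 + 321 + 571).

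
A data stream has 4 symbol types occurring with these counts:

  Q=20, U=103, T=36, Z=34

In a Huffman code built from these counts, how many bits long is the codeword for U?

Build the tree from the bottom:
merge Q(20) and Z(34): 54
merge T(36) and 54: 90
merge 90 and U(103): 193
U sits one level below the root: a 1-bit codeword.

1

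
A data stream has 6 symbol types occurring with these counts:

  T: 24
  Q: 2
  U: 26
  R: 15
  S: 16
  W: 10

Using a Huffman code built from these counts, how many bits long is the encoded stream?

225

Greedily combine the two least-frequent nodes:
combine Q(2), W(10) → 12
combine 12, R(15) → 27
combine S(16), T(24) → 40
combine U(26), 27 → 53
combine 40, 53 → 93
Total encoded bits = sum of merged weights = 12 + 27 + 40 + 53 + 93 = 225.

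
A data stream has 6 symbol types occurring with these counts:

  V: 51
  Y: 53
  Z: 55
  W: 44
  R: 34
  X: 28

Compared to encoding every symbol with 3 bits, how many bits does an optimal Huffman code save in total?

108

Fixed-length: 3 bits × 265 symbols = 795 bits.
Huffman merges:
X(28) + R(34) → 62
W(44) + V(51) → 95
Y(53) + Z(55) → 108
62 + 95 → 157
108 + 157 → 265
Huffman total = 62 + 95 + 108 + 157 + 265 = 687 bits.
Saving = 795 − 687 = 108 bits.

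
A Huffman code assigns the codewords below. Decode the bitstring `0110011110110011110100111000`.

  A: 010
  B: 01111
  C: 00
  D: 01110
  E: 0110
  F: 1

EBEBADC

Read left to right; each codeword is recognised as soon as it completes (prefix code):
  0110→E | 01111→B | 0110→E | 01111→B | 010→A | 01110→D | 00→C
Decoded message: EBEBADC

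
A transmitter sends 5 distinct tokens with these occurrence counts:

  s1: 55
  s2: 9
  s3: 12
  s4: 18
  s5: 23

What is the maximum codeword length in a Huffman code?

4

Merge the two lowest-weight nodes at each step:
merge s2(9) and s3(12): 21
merge s4(18) and 21: 39
merge s5(23) and 39: 62
merge s1(55) and 62: 117
The first pair merged (s2, s3) ends up deepest, at depth 4.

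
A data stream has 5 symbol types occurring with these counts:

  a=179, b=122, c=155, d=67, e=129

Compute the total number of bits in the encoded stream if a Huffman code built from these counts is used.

1493

Greedily combine the two least-frequent nodes:
merge d(67) and b(122): 189
merge e(129) and c(155): 284
merge a(179) and 189: 368
merge 284 and 368: 652
Total encoded bits = sum of merged weights = 189 + 284 + 368 + 652 = 1493.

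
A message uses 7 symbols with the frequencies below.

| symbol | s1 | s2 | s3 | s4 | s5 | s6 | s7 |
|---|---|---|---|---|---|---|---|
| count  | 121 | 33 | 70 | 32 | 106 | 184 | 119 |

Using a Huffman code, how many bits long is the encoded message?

1755

Merge the two smallest weights repeatedly:
combine s4(32), s2(33) → 65
combine 65, s3(70) → 135
combine s5(106), s7(119) → 225
combine s1(121), 135 → 256
combine s6(184), 225 → 409
combine 256, 409 → 665
Total encoded bits = sum of merged weights = 65 + 135 + 225 + 256 + 409 + 665 = 1755.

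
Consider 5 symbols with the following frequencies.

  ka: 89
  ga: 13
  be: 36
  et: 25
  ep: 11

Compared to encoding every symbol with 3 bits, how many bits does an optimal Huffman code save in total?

190

Fixed-length: 3 bits × 174 symbols = 522 bits.
Huffman merges:
merge ep(11) and ga(13): 24
merge 24 and et(25): 49
merge be(36) and 49: 85
merge 85 and ka(89): 174
Huffman total = 24 + 49 + 85 + 174 = 332 bits.
Saving = 522 − 332 = 190 bits.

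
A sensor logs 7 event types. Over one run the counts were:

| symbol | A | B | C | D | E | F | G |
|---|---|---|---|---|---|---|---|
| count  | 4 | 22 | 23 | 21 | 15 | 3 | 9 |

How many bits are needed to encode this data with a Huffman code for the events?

Build the Huffman tree bottom-up:
combine F(3), A(4) → 7
combine 7, G(9) → 16
combine E(15), 16 → 31
combine D(21), B(22) → 43
combine C(23), 31 → 54
combine 43, 54 → 97
Total encoded bits = sum of merged weights = 7 + 16 + 31 + 43 + 54 + 97 = 248.

248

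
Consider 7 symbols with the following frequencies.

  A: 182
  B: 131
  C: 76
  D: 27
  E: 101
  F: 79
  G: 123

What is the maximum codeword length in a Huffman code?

Merge the two lowest-weight nodes at each step:
merge D(27) and C(76): 103
merge F(79) and E(101): 180
merge 103 and G(123): 226
merge B(131) and 180: 311
merge A(182) and 226: 408
merge 311 and 408: 719
The rarest symbols sit at the bottom; the longest codeword is 4 bits.

4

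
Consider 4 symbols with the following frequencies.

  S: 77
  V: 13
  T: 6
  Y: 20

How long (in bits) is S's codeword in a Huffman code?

1

Repeatedly merge the two smallest:
merge T(6) and V(13): 19
merge 19 and Y(20): 39
merge 39 and S(77): 116
S is a child of the root — depth 1, so its codeword is a single bit.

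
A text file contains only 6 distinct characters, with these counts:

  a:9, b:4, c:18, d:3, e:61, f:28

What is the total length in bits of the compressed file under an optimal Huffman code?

242

Build the Huffman tree bottom-up:
merge d(3) and b(4): 7
merge 7 and a(9): 16
merge 16 and c(18): 34
merge f(28) and 34: 62
merge e(61) and 62: 123
The encoded length is the sum of every internal node's weight: 7 + 16 + 34 + 62 + 123 = 242 bits.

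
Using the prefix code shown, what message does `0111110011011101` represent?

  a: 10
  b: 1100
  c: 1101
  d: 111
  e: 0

edbcc

Read left to right; each codeword is recognised as soon as it completes (prefix code):
  0→e | 111→d | 1100→b | 1101→c | 1101→c
Decoded message: edbcc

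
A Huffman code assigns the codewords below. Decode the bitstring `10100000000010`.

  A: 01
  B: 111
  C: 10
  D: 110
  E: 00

CCEEEEC

Read left to right; each codeword is recognised as soon as it completes (prefix code):
  10→C | 10→C | 00→E | 00→E | 00→E | 00→E | 10→C
Decoded message: CCEEEEC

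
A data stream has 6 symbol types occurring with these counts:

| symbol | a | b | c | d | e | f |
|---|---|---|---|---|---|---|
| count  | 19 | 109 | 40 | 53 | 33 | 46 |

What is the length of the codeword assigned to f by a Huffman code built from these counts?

Repeatedly merge the two smallest:
a(19) + e(33) → 52
c(40) + f(46) → 86
52 + d(53) → 105
86 + 105 → 191
b(109) + 191 → 300
f sits 3 levels below the root, so its codeword is 3 bits.

3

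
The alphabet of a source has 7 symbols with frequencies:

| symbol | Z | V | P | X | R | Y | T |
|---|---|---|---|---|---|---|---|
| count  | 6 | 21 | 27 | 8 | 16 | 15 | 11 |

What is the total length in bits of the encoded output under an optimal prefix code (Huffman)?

278

Build the Huffman tree bottom-up:
merge Z(6) and X(8): 14
merge T(11) and 14: 25
merge Y(15) and R(16): 31
merge V(21) and 25: 46
merge P(27) and 31: 58
merge 46 and 58: 104
The encoded length is the sum of every internal node's weight: 14 + 25 + 31 + 46 + 58 + 104 = 278 bits.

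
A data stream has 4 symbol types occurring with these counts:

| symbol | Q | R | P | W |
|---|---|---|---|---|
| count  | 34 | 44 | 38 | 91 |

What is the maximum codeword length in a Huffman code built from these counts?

Merge the two lowest-weight nodes at each step:
Q(34) + P(38) → 72
R(44) + 72 → 116
W(91) + 116 → 207
The rarest symbols sit at the bottom; the longest codeword is 3 bits.

3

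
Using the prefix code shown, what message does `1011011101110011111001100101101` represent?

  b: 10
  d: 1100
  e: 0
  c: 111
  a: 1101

baadcddba

Read left to right; each codeword is recognised as soon as it completes (prefix code):
  10→b | 1101→a | 1101→a | 1100→d | 111→c | 1100→d | 1100→d | 10→b | 1101→a
Decoded message: baadcddba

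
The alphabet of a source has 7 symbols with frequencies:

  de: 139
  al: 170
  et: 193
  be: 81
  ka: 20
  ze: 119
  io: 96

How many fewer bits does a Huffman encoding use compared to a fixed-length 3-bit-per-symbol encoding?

262

Fixed-length: 3 bits × 818 symbols = 2454 bits.
Huffman merges:
ka(20) + be(81) → 101
io(96) + 101 → 197
ze(119) + de(139) → 258
al(170) + et(193) → 363
197 + 258 → 455
363 + 455 → 818
Huffman total = 101 + 197 + 258 + 363 + 455 + 818 = 2192 bits.
Saving = 2454 − 2192 = 262 bits.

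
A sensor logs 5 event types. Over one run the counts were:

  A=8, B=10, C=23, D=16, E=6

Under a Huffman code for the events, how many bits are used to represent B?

2

Repeatedly merge the two smallest:
combine E(6), A(8) → 14
combine B(10), 14 → 24
combine D(16), C(23) → 39
combine 24, 39 → 63
B's leaf is at depth 2, giving a 2-bit codeword.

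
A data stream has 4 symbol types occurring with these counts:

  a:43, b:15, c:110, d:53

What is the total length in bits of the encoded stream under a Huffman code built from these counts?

390

Build the Huffman tree bottom-up:
merge b(15) and a(43): 58
merge d(53) and 58: 111
merge c(110) and 111: 221
Each symbol's bit-cost is frequency × depth; summing gives 390 bits (equivalently 58 + 111 + 221).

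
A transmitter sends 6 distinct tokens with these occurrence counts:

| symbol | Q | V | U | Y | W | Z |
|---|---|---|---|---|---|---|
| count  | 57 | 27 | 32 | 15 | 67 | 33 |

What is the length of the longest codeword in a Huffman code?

Merge the two lowest-weight nodes at each step:
merge Y(15) and V(27): 42
merge U(32) and Z(33): 65
merge 42 and Q(57): 99
merge 65 and W(67): 132
merge 99 and 132: 231
The rarest symbols sit at the bottom; the longest codeword is 3 bits.

3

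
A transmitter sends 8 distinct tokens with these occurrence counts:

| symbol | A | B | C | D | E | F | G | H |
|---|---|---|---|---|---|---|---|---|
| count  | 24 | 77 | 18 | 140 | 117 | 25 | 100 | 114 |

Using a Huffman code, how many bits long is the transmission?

1697

Merge the two smallest weights repeatedly:
merge C(18) and A(24): 42
merge F(25) and 42: 67
merge 67 and B(77): 144
merge G(100) and H(114): 214
merge E(117) and D(140): 257
merge 144 and 214: 358
merge 257 and 358: 615
Each symbol's bit-cost is frequency × depth; summing gives 1697 bits (equivalently 42 + 67 + 144 + 214 + 257 + 358 + 615).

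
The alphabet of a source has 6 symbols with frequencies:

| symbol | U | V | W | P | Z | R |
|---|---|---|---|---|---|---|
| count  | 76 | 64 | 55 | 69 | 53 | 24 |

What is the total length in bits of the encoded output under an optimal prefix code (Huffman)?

Merge the two smallest weights repeatedly:
merge R(24) and Z(53): 77
merge W(55) and V(64): 119
merge P(69) and U(76): 145
merge 77 and 119: 196
merge 145 and 196: 341
The encoded length is the sum of every internal node's weight: 77 + 119 + 145 + 196 + 341 = 878 bits.

878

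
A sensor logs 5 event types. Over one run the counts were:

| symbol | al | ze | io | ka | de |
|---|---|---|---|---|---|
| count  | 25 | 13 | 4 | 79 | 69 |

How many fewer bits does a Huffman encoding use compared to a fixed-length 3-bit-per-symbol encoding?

Fixed-length: 3 bits × 190 symbols = 570 bits.
Huffman merges:
io(4) + ze(13) → 17
17 + al(25) → 42
42 + de(69) → 111
ka(79) + 111 → 190
Huffman total = 17 + 42 + 111 + 190 = 360 bits.
Saving = 570 − 360 = 210 bits.

210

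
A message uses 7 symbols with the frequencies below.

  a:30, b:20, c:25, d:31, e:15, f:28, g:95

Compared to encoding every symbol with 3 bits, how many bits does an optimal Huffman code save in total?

102

Fixed-length: 3 bits × 244 symbols = 732 bits.
Huffman merges:
e(15) + b(20) → 35
c(25) + f(28) → 53
a(30) + d(31) → 61
35 + 53 → 88
61 + 88 → 149
g(95) + 149 → 244
Huffman total = 35 + 53 + 61 + 88 + 149 + 244 = 630 bits.
Saving = 732 − 630 = 102 bits.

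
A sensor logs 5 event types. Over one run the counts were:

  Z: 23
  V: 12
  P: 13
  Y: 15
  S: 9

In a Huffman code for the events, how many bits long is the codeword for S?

3

Build the tree from the bottom:
merge S(9) and V(12): 21
merge P(13) and Y(15): 28
merge 21 and Z(23): 44
merge 28 and 44: 72
S sits 3 levels below the root, so its codeword is 3 bits.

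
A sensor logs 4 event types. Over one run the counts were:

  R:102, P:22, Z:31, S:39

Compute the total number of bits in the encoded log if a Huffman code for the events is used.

339

Merge the two smallest weights repeatedly:
merge P(22) and Z(31): 53
merge S(39) and 53: 92
merge 92 and R(102): 194
Each symbol's bit-cost is frequency × depth; summing gives 339 bits (equivalently 53 + 92 + 194).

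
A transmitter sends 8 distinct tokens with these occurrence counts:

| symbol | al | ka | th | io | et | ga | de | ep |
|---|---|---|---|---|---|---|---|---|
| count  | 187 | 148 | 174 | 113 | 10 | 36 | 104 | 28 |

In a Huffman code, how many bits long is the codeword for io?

Build the tree from the bottom:
et(10) + ep(28) → 38
ga(36) + 38 → 74
74 + de(104) → 178
io(113) + ka(148) → 261
th(174) + 178 → 352
al(187) + 261 → 448
352 + 448 → 800
The subtree containing io is merged 3 times, so code length = 3.

3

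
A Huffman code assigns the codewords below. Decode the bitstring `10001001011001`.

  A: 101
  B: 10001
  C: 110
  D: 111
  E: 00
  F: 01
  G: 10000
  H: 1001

BEAH

Read left to right; each codeword is recognised as soon as it completes (prefix code):
  10001→B | 00→E | 101→A | 1001→H
Decoded message: BEAH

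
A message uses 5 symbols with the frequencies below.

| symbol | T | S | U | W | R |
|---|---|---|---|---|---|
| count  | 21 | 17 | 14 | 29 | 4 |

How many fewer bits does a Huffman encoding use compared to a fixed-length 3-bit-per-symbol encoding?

Fixed-length: 3 bits × 85 symbols = 255 bits.
Huffman merges:
merge R(4) and U(14): 18
merge S(17) and 18: 35
merge T(21) and W(29): 50
merge 35 and 50: 85
Huffman total = 18 + 35 + 50 + 85 = 188 bits.
Saving = 255 − 188 = 67 bits.

67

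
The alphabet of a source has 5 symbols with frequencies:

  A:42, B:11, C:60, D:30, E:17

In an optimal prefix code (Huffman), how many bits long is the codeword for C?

Build the tree from the bottom:
combine B(11), E(17) → 28
combine 28, D(30) → 58
combine A(42), 58 → 100
combine C(60), 100 → 160
C is a child of the root — depth 1, so its codeword is a single bit.

1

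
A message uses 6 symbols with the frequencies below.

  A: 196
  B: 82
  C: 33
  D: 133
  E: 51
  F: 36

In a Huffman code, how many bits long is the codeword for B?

Repeatedly merge the two smallest:
combine C(33), F(36) → 69
combine E(51), 69 → 120
combine B(82), 120 → 202
combine D(133), A(196) → 329
combine 202, 329 → 531
B sits 2 levels below the root, so its codeword is 2 bits.

2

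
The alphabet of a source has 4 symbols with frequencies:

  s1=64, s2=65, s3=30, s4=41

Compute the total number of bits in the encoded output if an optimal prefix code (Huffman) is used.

Greedily combine the two least-frequent nodes:
merge s3(30) and s4(41): 71
merge s1(64) and s2(65): 129
merge 71 and 129: 200
Total encoded bits = sum of merged weights = 71 + 129 + 200 = 400.

400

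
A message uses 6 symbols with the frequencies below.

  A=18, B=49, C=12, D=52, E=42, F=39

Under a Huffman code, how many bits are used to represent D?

Build the tree from the bottom:
combine C(12), A(18) → 30
combine 30, F(39) → 69
combine E(42), B(49) → 91
combine D(52), 69 → 121
combine 91, 121 → 212
D's leaf is at depth 2, giving a 2-bit codeword.

2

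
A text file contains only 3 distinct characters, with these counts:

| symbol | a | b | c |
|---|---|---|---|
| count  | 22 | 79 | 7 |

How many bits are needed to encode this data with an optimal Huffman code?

137

Build the Huffman tree bottom-up:
merge c(7) and a(22): 29
merge 29 and b(79): 108
Each symbol's bit-cost is frequency × depth; summing gives 137 bits (equivalently 29 + 108).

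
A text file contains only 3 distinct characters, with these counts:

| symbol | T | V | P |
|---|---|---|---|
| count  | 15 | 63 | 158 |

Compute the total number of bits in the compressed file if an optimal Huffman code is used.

Merge the two smallest weights repeatedly:
combine T(15), V(63) → 78
combine 78, P(158) → 236
Each symbol's bit-cost is frequency × depth; summing gives 314 bits (equivalently 78 + 236).

314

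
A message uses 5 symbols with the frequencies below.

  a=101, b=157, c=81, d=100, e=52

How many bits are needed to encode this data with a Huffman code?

1115

Greedily combine the two least-frequent nodes:
merge e(52) and c(81): 133
merge d(100) and a(101): 201
merge 133 and b(157): 290
merge 201 and 290: 491
Each symbol's bit-cost is frequency × depth; summing gives 1115 bits (equivalently 133 + 201 + 290 + 491).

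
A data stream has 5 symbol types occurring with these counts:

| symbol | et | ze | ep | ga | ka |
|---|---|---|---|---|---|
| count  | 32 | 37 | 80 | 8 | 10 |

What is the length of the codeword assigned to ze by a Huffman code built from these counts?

2

Repeatedly merge the two smallest:
ga(8) + ka(10) → 18
18 + et(32) → 50
ze(37) + 50 → 87
ep(80) + 87 → 167
The subtree containing ze is merged 2 times, so code length = 2.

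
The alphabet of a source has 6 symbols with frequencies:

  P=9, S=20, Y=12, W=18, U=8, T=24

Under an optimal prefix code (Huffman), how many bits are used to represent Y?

Huffman merges, smallest pair first:
combine U(8), P(9) → 17
combine Y(12), 17 → 29
combine W(18), S(20) → 38
combine T(24), 29 → 53
combine 38, 53 → 91
Y sits 3 levels below the root, so its codeword is 3 bits.

3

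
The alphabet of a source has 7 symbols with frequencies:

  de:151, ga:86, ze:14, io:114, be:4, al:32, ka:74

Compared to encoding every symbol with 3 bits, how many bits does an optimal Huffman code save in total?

283

Fixed-length: 3 bits × 475 symbols = 1425 bits.
Huffman merges:
merge be(4) and ze(14): 18
merge 18 and al(32): 50
merge 50 and ka(74): 124
merge ga(86) and io(114): 200
merge 124 and de(151): 275
merge 200 and 275: 475
Huffman total = 18 + 50 + 124 + 200 + 275 + 475 = 1142 bits.
Saving = 1425 − 1142 = 283 bits.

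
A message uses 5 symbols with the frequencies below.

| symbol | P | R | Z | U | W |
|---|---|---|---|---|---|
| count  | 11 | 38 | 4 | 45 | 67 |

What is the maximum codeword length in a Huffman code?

Merge the two lowest-weight nodes at each step:
Z(4) + P(11) → 15
15 + R(38) → 53
U(45) + 53 → 98
W(67) + 98 → 165
Maximum depth reached is 4.

4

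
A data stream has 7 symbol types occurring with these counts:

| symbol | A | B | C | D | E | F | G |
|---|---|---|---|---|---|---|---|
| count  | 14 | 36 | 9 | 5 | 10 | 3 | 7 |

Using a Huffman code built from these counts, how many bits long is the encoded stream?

203

Build the Huffman tree bottom-up:
combine F(3), D(5) → 8
combine G(7), 8 → 15
combine C(9), E(10) → 19
combine A(14), 15 → 29
combine 19, 29 → 48
combine B(36), 48 → 84
The encoded length is the sum of every internal node's weight: 8 + 15 + 19 + 29 + 48 + 84 = 203 bits.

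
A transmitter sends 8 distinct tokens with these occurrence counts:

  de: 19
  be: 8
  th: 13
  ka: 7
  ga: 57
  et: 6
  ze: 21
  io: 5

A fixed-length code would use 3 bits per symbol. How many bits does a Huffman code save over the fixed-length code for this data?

64

Fixed-length: 3 bits × 136 symbols = 408 bits.
Huffman merges:
merge io(5) and et(6): 11
merge ka(7) and be(8): 15
merge 11 and th(13): 24
merge 15 and de(19): 34
merge ze(21) and 24: 45
merge 34 and 45: 79
merge ga(57) and 79: 136
Huffman total = 11 + 15 + 24 + 34 + 45 + 79 + 136 = 344 bits.
Saving = 408 − 344 = 64 bits.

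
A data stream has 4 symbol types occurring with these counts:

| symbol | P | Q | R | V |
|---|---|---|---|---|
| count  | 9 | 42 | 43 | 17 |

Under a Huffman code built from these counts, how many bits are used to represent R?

1

Build the tree from the bottom:
combine P(9), V(17) → 26
combine 26, Q(42) → 68
combine R(43), 68 → 111
R sits one level below the root: a 1-bit codeword.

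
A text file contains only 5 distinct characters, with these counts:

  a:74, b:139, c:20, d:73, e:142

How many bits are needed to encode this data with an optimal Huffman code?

989

Build the Huffman tree bottom-up:
merge c(20) and d(73): 93
merge a(74) and 93: 167
merge b(139) and e(142): 281
merge 167 and 281: 448
The encoded length is the sum of every internal node's weight: 93 + 167 + 281 + 448 = 989 bits.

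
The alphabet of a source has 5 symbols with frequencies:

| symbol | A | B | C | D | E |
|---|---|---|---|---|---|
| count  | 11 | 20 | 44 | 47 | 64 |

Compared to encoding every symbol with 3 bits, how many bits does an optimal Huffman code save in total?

155

Fixed-length: 3 bits × 186 symbols = 558 bits.
Huffman merges:
A(11) + B(20) → 31
31 + C(44) → 75
D(47) + E(64) → 111
75 + 111 → 186
Huffman total = 31 + 75 + 111 + 186 = 403 bits.
Saving = 558 − 403 = 155 bits.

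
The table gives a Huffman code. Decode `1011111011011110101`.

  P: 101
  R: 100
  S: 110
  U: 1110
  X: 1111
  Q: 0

Read left to right; each codeword is recognised as soon as it completes (prefix code):
  101→P | 1111→X | 0→Q | 110→S | 1111→X | 0→Q | 101→P
Decoded message: PXQSXQP

PXQSXQP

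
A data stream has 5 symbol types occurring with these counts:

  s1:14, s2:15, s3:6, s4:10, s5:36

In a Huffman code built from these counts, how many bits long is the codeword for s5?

1

Huffman merges, smallest pair first:
merge s3(6) and s4(10): 16
merge s1(14) and s2(15): 29
merge 16 and 29: 45
merge s5(36) and 45: 81
s5 sits one level below the root: a 1-bit codeword.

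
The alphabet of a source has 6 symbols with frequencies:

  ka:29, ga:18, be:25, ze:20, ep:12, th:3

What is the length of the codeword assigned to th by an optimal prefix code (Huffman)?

4

Build the tree from the bottom:
merge th(3) and ep(12): 15
merge 15 and ga(18): 33
merge ze(20) and be(25): 45
merge ka(29) and 33: 62
merge 45 and 62: 107
The subtree containing th is merged 4 times, so code length = 4.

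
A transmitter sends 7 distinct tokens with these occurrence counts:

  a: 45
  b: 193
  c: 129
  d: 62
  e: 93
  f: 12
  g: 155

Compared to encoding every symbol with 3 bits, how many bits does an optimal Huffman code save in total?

301

Fixed-length: 3 bits × 689 symbols = 2067 bits.
Huffman merges:
merge f(12) and a(45): 57
merge 57 and d(62): 119
merge e(93) and 119: 212
merge c(129) and g(155): 284
merge b(193) and 212: 405
merge 284 and 405: 689
Huffman total = 57 + 119 + 212 + 284 + 405 + 689 = 1766 bits.
Saving = 2067 − 1766 = 301 bits.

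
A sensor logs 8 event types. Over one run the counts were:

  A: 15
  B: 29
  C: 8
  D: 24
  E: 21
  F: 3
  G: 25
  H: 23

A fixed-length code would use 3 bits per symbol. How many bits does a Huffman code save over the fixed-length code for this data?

18

Fixed-length: 3 bits × 148 symbols = 444 bits.
Huffman merges:
combine F(3), C(8) → 11
combine 11, A(15) → 26
combine E(21), H(23) → 44
combine D(24), G(25) → 49
combine 26, B(29) → 55
combine 44, 49 → 93
combine 55, 93 → 148
Huffman total = 11 + 26 + 44 + 49 + 55 + 93 + 148 = 426 bits.
Saving = 444 − 426 = 18 bits.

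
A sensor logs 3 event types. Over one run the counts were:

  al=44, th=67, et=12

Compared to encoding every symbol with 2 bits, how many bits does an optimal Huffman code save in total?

67

Fixed-length: 2 bits × 123 symbols = 246 bits.
Huffman merges:
et(12) + al(44) → 56
56 + th(67) → 123
Huffman total = 56 + 123 = 179 bits.
Saving = 246 − 179 = 67 bits.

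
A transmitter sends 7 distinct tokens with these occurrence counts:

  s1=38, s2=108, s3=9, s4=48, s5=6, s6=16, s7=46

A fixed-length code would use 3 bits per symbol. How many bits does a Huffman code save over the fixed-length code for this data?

170

Fixed-length: 3 bits × 271 symbols = 813 bits.
Huffman merges:
s5(6) + s3(9) → 15
15 + s6(16) → 31
31 + s1(38) → 69
s7(46) + s4(48) → 94
69 + 94 → 163
s2(108) + 163 → 271
Huffman total = 15 + 31 + 69 + 94 + 163 + 271 = 643 bits.
Saving = 813 − 643 = 170 bits.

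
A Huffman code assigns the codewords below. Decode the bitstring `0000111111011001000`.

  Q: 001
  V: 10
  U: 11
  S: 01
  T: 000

TSUUVUQT

Read left to right; each codeword is recognised as soon as it completes (prefix code):
  000→T | 01→S | 11→U | 11→U | 10→V | 11→U | 001→Q | 000→T
Decoded message: TSUUVUQT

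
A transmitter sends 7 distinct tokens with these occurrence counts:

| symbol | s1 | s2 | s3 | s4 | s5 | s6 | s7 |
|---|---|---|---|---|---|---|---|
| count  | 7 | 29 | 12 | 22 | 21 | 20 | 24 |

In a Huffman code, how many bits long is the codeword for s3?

Repeatedly merge the two smallest:
s1(7) + s3(12) → 19
19 + s6(20) → 39
s5(21) + s4(22) → 43
s7(24) + s2(29) → 53
39 + 43 → 82
53 + 82 → 135
The subtree containing s3 is merged 4 times, so code length = 4.

4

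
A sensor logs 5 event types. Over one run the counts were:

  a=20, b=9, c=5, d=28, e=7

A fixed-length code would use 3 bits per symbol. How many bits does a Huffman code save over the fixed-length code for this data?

Fixed-length: 3 bits × 69 symbols = 207 bits.
Huffman merges:
merge c(5) and e(7): 12
merge b(9) and 12: 21
merge a(20) and 21: 41
merge d(28) and 41: 69
Huffman total = 12 + 21 + 41 + 69 = 143 bits.
Saving = 207 − 143 = 64 bits.

64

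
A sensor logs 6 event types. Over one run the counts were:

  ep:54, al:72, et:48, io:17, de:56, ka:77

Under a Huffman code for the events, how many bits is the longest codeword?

Merge the two lowest-weight nodes at each step:
merge io(17) and et(48): 65
merge ep(54) and de(56): 110
merge 65 and al(72): 137
merge ka(77) and 110: 187
merge 137 and 187: 324
Maximum depth reached is 3.

3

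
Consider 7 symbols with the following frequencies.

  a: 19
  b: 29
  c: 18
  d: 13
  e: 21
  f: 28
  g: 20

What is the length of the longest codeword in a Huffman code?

Merge the two lowest-weight nodes at each step:
d(13) + c(18) → 31
a(19) + g(20) → 39
e(21) + f(28) → 49
b(29) + 31 → 60
39 + 49 → 88
60 + 88 → 148
The rarest symbols sit at the bottom; the longest codeword is 3 bits.

3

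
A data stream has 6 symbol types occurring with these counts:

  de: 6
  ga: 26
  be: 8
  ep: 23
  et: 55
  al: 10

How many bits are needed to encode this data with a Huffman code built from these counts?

286

Build the Huffman tree bottom-up:
merge de(6) and be(8): 14
merge al(10) and 14: 24
merge ep(23) and 24: 47
merge ga(26) and 47: 73
merge et(55) and 73: 128
The encoded length is the sum of every internal node's weight: 14 + 24 + 47 + 73 + 128 = 286 bits.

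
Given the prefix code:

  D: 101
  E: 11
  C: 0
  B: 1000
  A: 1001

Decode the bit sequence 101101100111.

Read left to right; each codeword is recognised as soon as it completes (prefix code):
  101→D | 101→D | 1001→A | 11→E
Decoded message: DDAE

DDAE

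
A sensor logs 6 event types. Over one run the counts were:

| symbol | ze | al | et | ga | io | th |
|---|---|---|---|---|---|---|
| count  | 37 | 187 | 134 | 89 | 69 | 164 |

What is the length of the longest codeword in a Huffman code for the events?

4

Merge the two lowest-weight nodes at each step:
merge ze(37) and io(69): 106
merge ga(89) and 106: 195
merge et(134) and th(164): 298
merge al(187) and 195: 382
merge 298 and 382: 680
The first pair merged (ze, io) ends up deepest, at depth 4.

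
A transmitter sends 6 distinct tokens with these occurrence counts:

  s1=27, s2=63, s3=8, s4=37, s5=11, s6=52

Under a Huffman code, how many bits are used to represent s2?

2

Build the tree from the bottom:
combine s3(8), s5(11) → 19
combine 19, s1(27) → 46
combine s4(37), 46 → 83
combine s6(52), s2(63) → 115
combine 83, 115 → 198
The subtree containing s2 is merged 2 times, so code length = 2.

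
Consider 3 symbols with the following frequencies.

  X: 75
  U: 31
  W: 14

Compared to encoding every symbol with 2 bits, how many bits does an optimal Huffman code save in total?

75

Fixed-length: 2 bits × 120 symbols = 240 bits.
Huffman merges:
merge W(14) and U(31): 45
merge 45 and X(75): 120
Huffman total = 45 + 120 = 165 bits.
Saving = 240 − 165 = 75 bits.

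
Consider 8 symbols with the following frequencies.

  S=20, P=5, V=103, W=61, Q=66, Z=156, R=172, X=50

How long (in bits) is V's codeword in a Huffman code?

3

Repeatedly merge the two smallest:
combine P(5), S(20) → 25
combine 25, X(50) → 75
combine W(61), Q(66) → 127
combine 75, V(103) → 178
combine 127, Z(156) → 283
combine R(172), 178 → 350
combine 283, 350 → 633
V sits 3 levels below the root, so its codeword is 3 bits.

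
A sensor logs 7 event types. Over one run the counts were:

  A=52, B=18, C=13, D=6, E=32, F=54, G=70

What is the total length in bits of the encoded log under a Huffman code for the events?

Greedily combine the two least-frequent nodes:
D(6) + C(13) → 19
B(18) + 19 → 37
E(32) + 37 → 69
A(52) + F(54) → 106
69 + G(70) → 139
106 + 139 → 245
Total encoded bits = sum of merged weights = 19 + 37 + 69 + 106 + 139 + 245 = 615.

615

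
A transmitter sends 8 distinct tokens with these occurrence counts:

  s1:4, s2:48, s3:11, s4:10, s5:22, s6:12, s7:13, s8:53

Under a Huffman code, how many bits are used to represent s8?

2

Huffman merges, smallest pair first:
combine s1(4), s4(10) → 14
combine s3(11), s6(12) → 23
combine s7(13), 14 → 27
combine s5(22), 23 → 45
combine 27, 45 → 72
combine s2(48), s8(53) → 101
combine 72, 101 → 173
s8's leaf is at depth 2, giving a 2-bit codeword.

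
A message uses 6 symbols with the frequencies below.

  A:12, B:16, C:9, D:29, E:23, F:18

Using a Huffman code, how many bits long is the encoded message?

Merge the two smallest weights repeatedly:
C(9) + A(12) → 21
B(16) + F(18) → 34
21 + E(23) → 44
D(29) + 34 → 63
44 + 63 → 107
Each symbol's bit-cost is frequency × depth; summing gives 269 bits (equivalently 21 + 34 + 44 + 63 + 107).

269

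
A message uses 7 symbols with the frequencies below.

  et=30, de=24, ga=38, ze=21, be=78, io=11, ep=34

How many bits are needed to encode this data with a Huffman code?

Merge the two smallest weights repeatedly:
merge io(11) and ze(21): 32
merge de(24) and et(30): 54
merge 32 and ep(34): 66
merge ga(38) and 54: 92
merge 66 and be(78): 144
merge 92 and 144: 236
Total encoded bits = sum of merged weights = 32 + 54 + 66 + 92 + 144 + 236 = 624.

624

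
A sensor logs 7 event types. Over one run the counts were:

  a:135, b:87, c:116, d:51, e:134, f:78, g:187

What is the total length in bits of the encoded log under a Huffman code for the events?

Merge the two smallest weights repeatedly:
merge d(51) and f(78): 129
merge b(87) and c(116): 203
merge 129 and e(134): 263
merge a(135) and g(187): 322
merge 203 and 263: 466
merge 322 and 466: 788
The encoded length is the sum of every internal node's weight: 129 + 203 + 263 + 322 + 466 + 788 = 2171 bits.

2171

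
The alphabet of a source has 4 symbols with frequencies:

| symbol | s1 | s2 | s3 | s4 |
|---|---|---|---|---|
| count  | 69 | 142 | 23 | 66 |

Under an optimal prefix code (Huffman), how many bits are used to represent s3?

3

Huffman merges, smallest pair first:
merge s3(23) and s4(66): 89
merge s1(69) and 89: 158
merge s2(142) and 158: 300
s3's leaf is at depth 3, giving a 3-bit codeword.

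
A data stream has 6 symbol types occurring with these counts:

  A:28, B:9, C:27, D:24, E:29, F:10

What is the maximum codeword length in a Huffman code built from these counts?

4

Merge the two lowest-weight nodes at each step:
combine B(9), F(10) → 19
combine 19, D(24) → 43
combine C(27), A(28) → 55
combine E(29), 43 → 72
combine 55, 72 → 127
Maximum depth reached is 4.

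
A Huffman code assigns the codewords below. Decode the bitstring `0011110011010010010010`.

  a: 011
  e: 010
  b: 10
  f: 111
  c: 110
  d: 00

dfbaeeee

Read left to right; each codeword is recognised as soon as it completes (prefix code):
  00→d | 111→f | 10→b | 011→a | 010→e | 010→e | 010→e | 010→e
Decoded message: dfbaeeee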